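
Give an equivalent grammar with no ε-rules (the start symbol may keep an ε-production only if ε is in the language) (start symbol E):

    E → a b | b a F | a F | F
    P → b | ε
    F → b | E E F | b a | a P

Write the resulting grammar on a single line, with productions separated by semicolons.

E → a b | b a F | a F | F; P → b; F → b | E E F | b a | a P | a

The nullable symbols are {P}.
ε ∉ L(G), so no ε-production is kept.
For each production, add variants omitting each subset of nullable occurrences: F → a P gives a P | a.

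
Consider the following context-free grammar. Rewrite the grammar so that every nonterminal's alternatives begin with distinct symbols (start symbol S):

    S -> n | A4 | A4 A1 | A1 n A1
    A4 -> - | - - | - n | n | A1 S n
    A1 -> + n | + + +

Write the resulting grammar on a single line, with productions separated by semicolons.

S has alternatives sharing prefix 'A4': factor to S → A4 S' with S' → ε | A1.
A4 has alternatives sharing prefix '-': factor to A4 → - A4' with A4' → ε | - | n.
A1 has alternatives sharing prefix '+': factor to A1 → + A1' with A1' → n | + +.

S -> n | A1 n A1 | A4 S'; A4 -> n | A1 S n | - A4'; A1 -> + A1'; S' -> eps | A1; A4' -> eps | - | n; A1' -> n | + +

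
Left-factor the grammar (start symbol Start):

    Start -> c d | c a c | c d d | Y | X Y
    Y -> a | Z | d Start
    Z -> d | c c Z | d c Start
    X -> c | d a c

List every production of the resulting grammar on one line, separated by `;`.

Start has alternatives sharing prefix 'c': factor to Start → c Start1 with Start1 → d | a c | d d.
Z has alternatives sharing prefix 'd': factor to Z → d Z1 with Z1 → ε | c Start.
Start1 has alternatives sharing prefix 'd': factor to Start1 → d Start11 with Start11 → ε | d.

Start -> Y | X Y | c Start1; Y -> a | Z | d Start; Z -> c c Z | d Z1; X -> c | d a c; Start1 -> a c | d Start11; Z1 -> epsilon | c Start; Start11 -> epsilon | d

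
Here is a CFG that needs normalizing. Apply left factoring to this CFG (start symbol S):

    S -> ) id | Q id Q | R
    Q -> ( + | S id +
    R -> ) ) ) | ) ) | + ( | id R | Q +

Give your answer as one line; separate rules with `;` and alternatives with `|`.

R has alternatives sharing prefix ') )': factor to R → ) ) R' with R' → ) | ε.

S -> ) id | Q id Q | R; Q -> ( + | S id +; R -> + ( | id R | Q + | ) ) R'; R' -> ) | ε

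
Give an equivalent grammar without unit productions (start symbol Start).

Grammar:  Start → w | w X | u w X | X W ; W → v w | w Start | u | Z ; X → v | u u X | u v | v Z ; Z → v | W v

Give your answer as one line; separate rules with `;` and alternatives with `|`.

Unit pairs: W ⇒* {Z}.
For each unit pair (A, B), copy every non-unit production of B to A, then drop all unit productions.

Start → w | w X | u w X | X W; W → v | W v | v w | w Start | u; X → v | u u X | u v | v Z; Z → v | W v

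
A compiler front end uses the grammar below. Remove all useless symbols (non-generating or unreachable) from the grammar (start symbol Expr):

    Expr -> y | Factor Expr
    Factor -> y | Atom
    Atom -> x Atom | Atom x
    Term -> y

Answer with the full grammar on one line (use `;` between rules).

Expr -> y | Factor Expr; Factor -> y

Generating nonterminals: {Expr, Factor, Term}.
Reachable from Expr after that: {Expr, Factor}.
Removed useless symbols: {Atom, Term} and every production mentioning them.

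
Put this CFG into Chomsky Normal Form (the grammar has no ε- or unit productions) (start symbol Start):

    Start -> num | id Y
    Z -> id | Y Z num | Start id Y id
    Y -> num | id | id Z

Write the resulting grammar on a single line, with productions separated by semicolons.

Introduce a nonterminal for each terminal appearing in a rule of length ≥ 2: X1 → id, X2 → num.
Binarize each right-hand side of length ≥ 3 by chaining fresh nonterminals (Y1, Y2, …): affected rules were Z → Y Z X2; Z → Start X1 Y X1.

Start -> num | X1 Y; Z -> id | Y Y1 | Start Y2; Y -> num | id | X1 Z; X1 -> id; X2 -> num; Y1 -> Z X2; Y2 -> X1 Y3; Y3 -> Y X1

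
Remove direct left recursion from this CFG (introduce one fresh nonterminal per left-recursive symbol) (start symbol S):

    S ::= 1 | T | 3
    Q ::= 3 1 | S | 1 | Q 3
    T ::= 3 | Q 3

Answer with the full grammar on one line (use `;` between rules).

S ::= 1 | T | 3; Q ::= 3 1 Q' | S Q' | 1 Q'; T ::= 3 | Q 3; Q' ::= 3 Q' | epsilon

Q is directly left-recursive.
For Q: α = {3}, β = {3 1, S, 1}. Rewrite as Q → β Q' and Q' → α Q' | ε.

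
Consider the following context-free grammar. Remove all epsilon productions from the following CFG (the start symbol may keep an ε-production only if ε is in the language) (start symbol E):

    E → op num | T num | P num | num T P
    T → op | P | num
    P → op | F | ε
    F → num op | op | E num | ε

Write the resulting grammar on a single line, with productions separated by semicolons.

E → op num | T num | num | P num | num T P | num T | num P; T → op | P | num; P → op | F; F → num op | op | E num

Nullable set = {F, P, T}.
ε ∉ L(G), so no ε-production is kept.
Add the nullable-subset variants: E → T num gives T num | num. E → num T P gives num T P | num T | num P.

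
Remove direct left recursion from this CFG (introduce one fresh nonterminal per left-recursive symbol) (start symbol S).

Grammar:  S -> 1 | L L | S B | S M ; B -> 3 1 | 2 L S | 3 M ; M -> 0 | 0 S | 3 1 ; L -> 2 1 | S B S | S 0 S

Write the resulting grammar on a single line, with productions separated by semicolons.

Left recursion appears on S.
For S: α = {B, M}, β = {1, L L}. Rewrite as S → β S' and S' → α S' | ε.

S -> 1 S' | L L S'; B -> 3 1 | 2 L S | 3 M; M -> 0 | 0 S | 3 1; L -> 2 1 | S B S | S 0 S; S' -> B S' | M S' | ε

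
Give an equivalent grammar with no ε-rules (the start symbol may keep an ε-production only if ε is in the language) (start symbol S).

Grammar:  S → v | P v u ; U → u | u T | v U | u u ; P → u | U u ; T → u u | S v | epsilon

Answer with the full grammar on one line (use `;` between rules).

S → v | P v u; U → u | u T | v U | u u; P → u | U u; T → u u | S v

Nullable set = {T}.
ε ∉ L(G), so no ε-production is kept.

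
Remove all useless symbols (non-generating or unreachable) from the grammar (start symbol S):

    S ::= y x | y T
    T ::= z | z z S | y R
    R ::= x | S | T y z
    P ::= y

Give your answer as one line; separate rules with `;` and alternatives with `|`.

S ::= y x | y T; T ::= z | z z S | y R; R ::= x | S | T y z

Generating nonterminals: {P, R, S, T}.
Reachable from S after that: {R, S, T}.
Removed useless symbols: {P} and every production mentioning them.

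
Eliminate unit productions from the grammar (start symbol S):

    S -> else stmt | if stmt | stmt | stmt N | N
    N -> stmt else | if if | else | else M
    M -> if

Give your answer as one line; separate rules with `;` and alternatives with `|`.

Unit pairs: S ⇒* {N}.
Replace each nonterminal's rules with the union of the non-unit rules of every nonterminal it unit-derives.

S -> else stmt | if stmt | stmt | stmt N | stmt else | if if | else | else M; N -> stmt else | if if | else | else M; M -> if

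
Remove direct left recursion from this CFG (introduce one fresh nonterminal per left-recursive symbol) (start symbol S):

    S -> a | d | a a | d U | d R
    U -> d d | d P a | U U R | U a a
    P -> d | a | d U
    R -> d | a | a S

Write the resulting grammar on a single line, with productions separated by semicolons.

S -> a | d | a a | d U | d R; U -> d d U' | d P a U'; P -> d | a | d U; R -> d | a | a S; U' -> U R U' | a a U' | epsilon

Directly left-recursive nonterminal: U.
For U: α = {U R, a a}, β = {d d, d P a}. Rewrite as U → β U' and U' → α U' | ε.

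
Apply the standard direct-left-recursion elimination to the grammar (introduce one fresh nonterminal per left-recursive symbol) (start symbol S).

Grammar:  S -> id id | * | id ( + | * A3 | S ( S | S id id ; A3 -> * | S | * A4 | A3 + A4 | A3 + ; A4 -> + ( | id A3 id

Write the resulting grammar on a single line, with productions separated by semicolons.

S -> id id S' | * S' | id ( + S' | * A3 S'; A3 -> * A3' | S A3' | * A4 A3'; A4 -> + ( | id A3 id; S' -> ( S S' | id id S' | ε; A3' -> + A4 A3' | + A3' | ε

S, A3 are directly left-recursive.
For S: α = {( S, id id}, β = {id id, *, id ( +, * A3}. Rewrite as S → β S' and S' → α S' | ε.
For A3: α = {+ A4, +}, β = {*, S, * A4}. Rewrite as A3 → β A3' and A3' → α A3' | ε.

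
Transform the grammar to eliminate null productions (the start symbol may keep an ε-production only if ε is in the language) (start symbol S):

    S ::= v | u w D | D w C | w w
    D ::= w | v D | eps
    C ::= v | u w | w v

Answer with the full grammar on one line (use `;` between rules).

Nullable nonterminals: {D}.
ε ∉ L(G), so no ε-production is kept.
Expand every rule over subsets of its nullable positions: S → u w D gives u w D | u w. S → D w C gives D w C | w C. D → v D gives v D | v.

S ::= v | u w D | u w | D w C | w C | w w; D ::= w | v D | v; C ::= v | u w | w v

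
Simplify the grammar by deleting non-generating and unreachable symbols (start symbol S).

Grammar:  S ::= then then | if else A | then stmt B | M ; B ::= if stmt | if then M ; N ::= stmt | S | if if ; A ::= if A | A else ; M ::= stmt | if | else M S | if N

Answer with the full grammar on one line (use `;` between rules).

Generating nonterminals: {B, M, N, S}.
Reachable from S after that: {B, M, N, S}.
Removed useless symbols: {A} and every production mentioning them.

S ::= then then | then stmt B | M; B ::= if stmt | if then M; N ::= stmt | S | if if; M ::= stmt | if | else M S | if N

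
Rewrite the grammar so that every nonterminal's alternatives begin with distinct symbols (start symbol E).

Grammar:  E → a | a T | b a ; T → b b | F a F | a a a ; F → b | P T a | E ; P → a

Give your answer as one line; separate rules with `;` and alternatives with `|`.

E → b a | a E'; T → b b | F a F | a a a; F → b | P T a | E; P → a; E' → ε | T

E has alternatives sharing prefix 'a': factor to E → a E' with E' → ε | T.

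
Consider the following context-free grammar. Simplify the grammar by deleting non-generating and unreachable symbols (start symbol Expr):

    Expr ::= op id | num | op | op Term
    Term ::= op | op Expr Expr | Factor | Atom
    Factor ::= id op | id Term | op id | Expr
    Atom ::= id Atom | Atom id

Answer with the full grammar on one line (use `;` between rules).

Generating nonterminals: {Expr, Factor, Term}.
Reachable from Expr after that: {Expr, Factor, Term}.
Removed useless symbols: {Atom} and every production mentioning them.

Expr ::= op id | num | op | op Term; Term ::= op | op Expr Expr | Factor; Factor ::= id op | id Term | op id | Expr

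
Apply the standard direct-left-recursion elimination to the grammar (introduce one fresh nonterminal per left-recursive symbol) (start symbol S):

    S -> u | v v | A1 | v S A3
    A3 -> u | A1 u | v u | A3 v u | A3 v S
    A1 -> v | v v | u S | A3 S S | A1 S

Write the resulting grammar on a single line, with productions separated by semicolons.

S -> u | v v | A1 | v S A3; A3 -> u A3' | A1 u A3' | v u A3'; A1 -> v A1' | v v A1' | u S A1' | A3 S S A1'; A3' -> v u A3' | v S A3' | ε; A1' -> S A1' | ε

Directly left-recursive nonterminals: A3, A1.
For A3: α = {v u, v S}, β = {u, A1 u, v u}. Rewrite as A3 → β A3' and A3' → α A3' | ε.
For A1: α = {S}, β = {v, v v, u S, A3 S S}. Rewrite as A1 → β A1' and A1' → α A1' | ε.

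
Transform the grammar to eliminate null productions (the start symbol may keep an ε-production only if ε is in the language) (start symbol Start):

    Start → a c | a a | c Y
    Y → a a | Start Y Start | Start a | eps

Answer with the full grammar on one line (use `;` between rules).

Start → a c | a a | c Y | c; Y → a a | Start Y Start | Start Start | Start a

The nullable symbols are {Y}.
ε ∉ L(G), so no ε-production is kept.
For each production, add variants omitting each subset of nullable occurrences: Start → c Y gives c Y | c. Y → Start Y Start gives Start Y Start | Start Start.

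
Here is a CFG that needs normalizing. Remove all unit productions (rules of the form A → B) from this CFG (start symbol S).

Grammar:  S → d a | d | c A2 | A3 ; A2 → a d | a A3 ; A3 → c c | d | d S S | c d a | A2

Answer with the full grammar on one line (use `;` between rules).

Unit pairs: A3 ⇒* {A2}; S ⇒* {A2, A3}.
Replace each nonterminal's rules with the union of the non-unit rules of every nonterminal it unit-derives.

S → a d | a A3 | d a | d | c A2 | c c | d S S | c d a; A2 → a d | a A3; A3 → a d | a A3 | c c | d | d S S | c d a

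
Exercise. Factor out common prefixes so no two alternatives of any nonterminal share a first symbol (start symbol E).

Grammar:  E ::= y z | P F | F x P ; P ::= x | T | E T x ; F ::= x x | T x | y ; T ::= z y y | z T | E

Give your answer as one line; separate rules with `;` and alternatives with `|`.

E ::= y z | P F | F x P; P ::= x | T | E T x; F ::= x x | T x | y; T ::= E | z T'; T' ::= y y | T

T has alternatives sharing prefix 'z': factor to T → z T' with T' → y y | T.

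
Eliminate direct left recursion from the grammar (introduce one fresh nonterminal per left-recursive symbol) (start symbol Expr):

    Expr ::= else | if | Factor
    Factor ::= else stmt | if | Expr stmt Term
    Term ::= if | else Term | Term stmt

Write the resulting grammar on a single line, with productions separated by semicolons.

Term is directly left-recursive.
For Term: α = {stmt}, β = {if, else Term}. Rewrite as Term → β Term1 and Term1 → α Term1 | ε.

Expr ::= else | if | Factor; Factor ::= else stmt | if | Expr stmt Term; Term ::= if Term1 | else Term Term1; Term1 ::= stmt Term1 | ε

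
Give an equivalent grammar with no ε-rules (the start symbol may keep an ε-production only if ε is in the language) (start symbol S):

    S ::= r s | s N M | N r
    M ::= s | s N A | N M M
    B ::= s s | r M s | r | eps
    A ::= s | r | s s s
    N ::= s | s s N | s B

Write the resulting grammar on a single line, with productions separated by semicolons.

Nullable nonterminals: {B}.
ε ∉ L(G), so no ε-production is kept.

S ::= r s | s N M | N r; M ::= s | s N A | N M M; B ::= s s | r M s | r; A ::= s | r | s s s; N ::= s | s s N | s B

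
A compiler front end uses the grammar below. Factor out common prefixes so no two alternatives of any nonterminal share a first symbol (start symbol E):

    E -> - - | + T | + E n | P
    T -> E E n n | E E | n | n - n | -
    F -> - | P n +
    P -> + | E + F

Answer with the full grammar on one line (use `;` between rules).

E has alternatives sharing prefix '+': factor to E → + E' with E' → T | E n.
T has alternatives sharing prefix 'E E': factor to T → E E T' with T' → n n | ε.
T has alternatives sharing prefix 'n': factor to T → n T'' with T'' → ε | - n.

E -> - - | P | + E'; T -> - | E E T' | n T''; F -> - | P n +; P -> + | E + F; E' -> T | E n; T' -> n n | eps; T'' -> eps | - n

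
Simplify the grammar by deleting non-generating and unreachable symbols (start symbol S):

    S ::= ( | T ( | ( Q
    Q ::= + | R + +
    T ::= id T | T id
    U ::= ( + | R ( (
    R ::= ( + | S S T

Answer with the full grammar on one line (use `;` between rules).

S ::= ( | ( Q; Q ::= + | R + +; R ::= ( +

Generating nonterminals: {Q, R, S, U}.
Reachable from S after that: {Q, R, S}.
Removed useless symbols: {T, U} and every production mentioning them.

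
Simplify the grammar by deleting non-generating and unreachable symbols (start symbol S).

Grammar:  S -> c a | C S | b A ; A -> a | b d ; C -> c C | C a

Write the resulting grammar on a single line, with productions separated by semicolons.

Generating nonterminals: {A, S}.
Reachable from S after that: {A, S}.
Removed useless symbols: {C} and every production mentioning them.

S -> c a | b A; A -> a | b d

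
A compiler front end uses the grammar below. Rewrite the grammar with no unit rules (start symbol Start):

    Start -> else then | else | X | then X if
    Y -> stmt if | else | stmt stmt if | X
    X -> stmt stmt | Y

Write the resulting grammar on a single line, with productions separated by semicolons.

Start -> else then | else | then X if | stmt stmt | stmt if | stmt stmt if; Y -> stmt stmt | stmt if | else | stmt stmt if; X -> stmt stmt | stmt if | else | stmt stmt if

Unit pairs: Start ⇒* {X, Y}; X ⇒* {Y}; Y ⇒* {X}.
For each unit pair (A, B), copy every non-unit production of B to A, then drop all unit productions.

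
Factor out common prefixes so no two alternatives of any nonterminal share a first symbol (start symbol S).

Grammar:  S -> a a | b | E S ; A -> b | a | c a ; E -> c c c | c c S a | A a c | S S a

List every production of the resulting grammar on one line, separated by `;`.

E has alternatives sharing prefix 'c c': factor to E → c c E' with E' → c | S a.

S -> a a | b | E S; A -> b | a | c a; E -> A a c | S S a | c c E'; E' -> c | S a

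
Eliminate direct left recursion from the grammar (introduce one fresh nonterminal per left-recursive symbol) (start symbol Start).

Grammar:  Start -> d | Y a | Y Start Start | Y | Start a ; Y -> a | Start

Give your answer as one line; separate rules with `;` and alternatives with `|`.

Start is directly left-recursive.
For Start: α = {a}, β = {d, Y a, Y Start Start, Y}. Rewrite as Start → β Start1 and Start1 → α Start1 | ε.

Start -> d Start1 | Y a Start1 | Y Start Start Start1 | Y Start1; Y -> a | Start; Start1 -> a Start1 | ε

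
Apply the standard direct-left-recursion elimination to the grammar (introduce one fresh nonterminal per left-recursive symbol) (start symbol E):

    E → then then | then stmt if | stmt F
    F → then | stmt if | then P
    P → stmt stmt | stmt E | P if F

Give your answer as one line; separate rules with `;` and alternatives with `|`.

Directly left-recursive nonterminal: P.
For P: α = {if F}, β = {stmt stmt, stmt E}. Rewrite as P → β P' and P' → α P' | ε.

E → then then | then stmt if | stmt F; F → then | stmt if | then P; P → stmt stmt P' | stmt E P'; P' → if F P' | ε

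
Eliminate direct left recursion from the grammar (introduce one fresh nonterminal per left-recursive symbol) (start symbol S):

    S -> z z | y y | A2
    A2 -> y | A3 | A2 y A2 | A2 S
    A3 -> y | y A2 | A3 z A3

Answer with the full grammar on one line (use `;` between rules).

S -> z z | y y | A2; A2 -> y A2' | A3 A2'; A3 -> y A3' | y A2 A3'; A2' -> y A2 A2' | S A2' | ε; A3' -> z A3 A3' | ε

Left recursion appears on A2, A3.
For A2: α = {y A2, S}, β = {y, A3}. Rewrite as A2 → β A2' and A2' → α A2' | ε.
For A3: α = {z A3}, β = {y, y A2}. Rewrite as A3 → β A3' and A3' → α A3' | ε.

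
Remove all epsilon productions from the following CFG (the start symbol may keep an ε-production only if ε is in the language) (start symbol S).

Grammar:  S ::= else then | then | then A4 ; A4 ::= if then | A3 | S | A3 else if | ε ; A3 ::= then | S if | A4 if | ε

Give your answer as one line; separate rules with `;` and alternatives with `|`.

The nullable symbols are {A3, A4}.
ε ∉ L(G), so no ε-production is kept.
Expand every rule over subsets of its nullable positions: A4 → A3 else if gives A3 else if | else if. A3 → A4 if gives A4 if | if.

S ::= else then | then | then A4; A4 ::= if then | A3 | S | A3 else if | else if; A3 ::= then | S if | A4 if | if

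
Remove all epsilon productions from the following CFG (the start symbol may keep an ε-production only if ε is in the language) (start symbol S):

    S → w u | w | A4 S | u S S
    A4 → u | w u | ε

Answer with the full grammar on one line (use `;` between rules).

S → w u | w | A4 S | u S S; A4 → u | w u

Nullable nonterminals: {A4}.
ε ∉ L(G), so no ε-production is kept.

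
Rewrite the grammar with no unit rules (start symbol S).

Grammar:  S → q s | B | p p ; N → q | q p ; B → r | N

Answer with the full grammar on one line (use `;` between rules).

S → r | q s | p p | q | q p; N → q | q p; B → r | q | q p

Unit pairs: B ⇒* {N}; S ⇒* {B, N}.
For every A with A ⇒* B via unit rules, add B's non-unit alternatives to A; then delete every rule of the form X → Y.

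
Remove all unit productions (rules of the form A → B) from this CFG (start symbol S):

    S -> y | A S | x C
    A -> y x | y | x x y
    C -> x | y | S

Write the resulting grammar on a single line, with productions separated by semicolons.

S -> y | A S | x C; A -> y x | y | x x y; C -> x | y | A S | x C

Unit pairs: C ⇒* {S}.
For every A with A ⇒* B via unit rules, add B's non-unit alternatives to A; then delete every rule of the form X → Y.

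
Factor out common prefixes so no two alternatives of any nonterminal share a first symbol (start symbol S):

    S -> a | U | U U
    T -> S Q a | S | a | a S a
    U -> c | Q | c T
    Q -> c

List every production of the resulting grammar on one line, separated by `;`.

S has alternatives sharing prefix 'U': factor to S → U S' with S' → ε | U.
T has alternatives sharing prefix 'S': factor to T → S T' with T' → Q a | ε.
T has alternatives sharing prefix 'a': factor to T → a T'' with T'' → ε | S a.
U has alternatives sharing prefix 'c': factor to U → c U' with U' → ε | T.

S -> a | U S'; T -> S T' | a T''; U -> Q | c U'; Q -> c; S' -> ε | U; T' -> Q a | ε; T'' -> ε | S a; U' -> ε | T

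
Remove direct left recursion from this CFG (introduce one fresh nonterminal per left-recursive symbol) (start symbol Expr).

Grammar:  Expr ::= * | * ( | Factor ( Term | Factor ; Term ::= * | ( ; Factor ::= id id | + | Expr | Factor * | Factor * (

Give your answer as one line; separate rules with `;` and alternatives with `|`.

Expr ::= * | * ( | Factor ( Term | Factor; Term ::= * | (; Factor ::= id id Factor1 | + Factor1 | Expr Factor1; Factor1 ::= * Factor1 | * ( Factor1 | ε

Factor is directly left-recursive.
For Factor: α = {*, * (}, β = {id id, +, Expr}. Rewrite as Factor → β Factor1 and Factor1 → α Factor1 | ε.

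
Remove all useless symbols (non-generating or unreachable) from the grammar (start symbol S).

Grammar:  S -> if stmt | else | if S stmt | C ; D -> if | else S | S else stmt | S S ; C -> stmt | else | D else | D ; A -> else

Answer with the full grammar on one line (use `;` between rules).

Generating nonterminals: {A, C, D, S}.
Reachable from S after that: {C, D, S}.
Removed useless symbols: {A} and every production mentioning them.

S -> if stmt | else | if S stmt | C; D -> if | else S | S else stmt | S S; C -> stmt | else | D else | D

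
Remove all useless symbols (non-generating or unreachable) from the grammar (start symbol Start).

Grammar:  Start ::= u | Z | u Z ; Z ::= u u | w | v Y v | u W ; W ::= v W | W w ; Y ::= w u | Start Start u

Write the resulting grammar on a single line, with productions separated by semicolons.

Generating nonterminals: {Start, Y, Z}.
Reachable from Start after that: {Start, Y, Z}.
Removed useless symbols: {W} and every production mentioning them.

Start ::= u | Z | u Z; Z ::= u u | w | v Y v; Y ::= w u | Start Start u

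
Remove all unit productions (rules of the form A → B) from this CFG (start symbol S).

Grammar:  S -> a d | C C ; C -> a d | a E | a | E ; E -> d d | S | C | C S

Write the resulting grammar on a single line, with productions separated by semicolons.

S -> a d | C C; C -> d d | C S | a d | a E | a | C C; E -> d d | C S | a d | a E | a | C C

Unit pairs: C ⇒* {E, S}; E ⇒* {C, S}.
Replace each nonterminal's rules with the union of the non-unit rules of every nonterminal it unit-derives.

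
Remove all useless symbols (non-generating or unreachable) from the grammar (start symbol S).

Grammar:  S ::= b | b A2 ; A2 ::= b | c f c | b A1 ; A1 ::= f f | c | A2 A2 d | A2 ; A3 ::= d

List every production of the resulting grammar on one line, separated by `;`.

S ::= b | b A2; A2 ::= b | c f c | b A1; A1 ::= f f | c | A2 A2 d | A2

Generating nonterminals: {A1, A2, A3, S}.
Reachable from S after that: {A1, A2, S}.
Removed useless symbols: {A3} and every production mentioning them.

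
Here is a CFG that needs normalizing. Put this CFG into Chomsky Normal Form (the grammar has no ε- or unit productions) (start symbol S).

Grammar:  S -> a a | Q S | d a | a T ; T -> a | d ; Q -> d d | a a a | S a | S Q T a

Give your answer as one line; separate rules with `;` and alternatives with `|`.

Introduce a nonterminal for each terminal appearing in a rule of length ≥ 2: X1 → a, X2 → d.
Binarize each right-hand side of length ≥ 3 by chaining fresh nonterminals (Y1, Y2, …): affected rules were Q → X1 X1 X1; Q → S Q T X1.

S -> X1 X1 | Q S | X2 X1 | X1 T; T -> a | d; Q -> X2 X2 | X1 Y1 | S X1 | S Y2; X1 -> a; X2 -> d; Y1 -> X1 X1; Y2 -> Q Y3; Y3 -> T X1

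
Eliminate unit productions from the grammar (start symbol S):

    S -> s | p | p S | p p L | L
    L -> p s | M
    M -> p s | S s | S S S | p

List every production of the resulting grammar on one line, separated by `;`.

Unit pairs: L ⇒* {M}; S ⇒* {L, M}.
For every A with A ⇒* B via unit rules, add B's non-unit alternatives to A; then delete every rule of the form X → Y.

S -> p s | s | p | p S | p p L | S s | S S S; L -> p s | S s | S S S | p; M -> p s | S s | S S S | p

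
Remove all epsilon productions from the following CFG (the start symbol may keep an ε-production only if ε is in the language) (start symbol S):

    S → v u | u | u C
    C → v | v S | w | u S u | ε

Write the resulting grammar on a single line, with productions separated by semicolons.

The nullable symbols are {C}.
ε ∉ L(G), so no ε-production is kept.

S → v u | u | u C; C → v | v S | w | u S u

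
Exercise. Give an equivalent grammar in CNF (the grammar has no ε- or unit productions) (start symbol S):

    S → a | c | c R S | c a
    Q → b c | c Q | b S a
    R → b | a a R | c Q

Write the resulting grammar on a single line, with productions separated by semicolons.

S → a | c | X1 Y1 | X1 X2; Q → X3 X1 | X1 Q | X3 Y2; R → b | X2 Y3 | X1 Q; X1 → c; X2 → a; X3 → b; Y1 → R S; Y2 → S X2; Y3 → X2 R

Introduce a nonterminal for each terminal appearing in a rule of length ≥ 2: X1 → c, X2 → a, X3 → b.
Binarize each right-hand side of length ≥ 3 by chaining fresh nonterminals (Y1, Y2, …): affected rules were S → X1 R S; Q → X3 S X2; R → X2 X2 R.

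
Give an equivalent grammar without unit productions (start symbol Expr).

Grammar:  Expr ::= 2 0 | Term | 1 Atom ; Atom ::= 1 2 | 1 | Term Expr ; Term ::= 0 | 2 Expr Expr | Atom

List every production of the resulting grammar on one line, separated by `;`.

Unit pairs: Expr ⇒* {Atom, Term}; Term ⇒* {Atom}.
For every A with A ⇒* B via unit rules, add B's non-unit alternatives to A; then delete every rule of the form X → Y.

Expr ::= 0 | 2 Expr Expr | 1 2 | 1 | Term Expr | 2 0 | 1 Atom; Atom ::= 1 2 | 1 | Term Expr; Term ::= 0 | 2 Expr Expr | 1 2 | 1 | Term Expr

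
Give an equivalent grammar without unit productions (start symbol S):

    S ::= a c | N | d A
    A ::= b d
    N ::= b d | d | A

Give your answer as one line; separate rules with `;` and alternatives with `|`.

Unit pairs: N ⇒* {A}; S ⇒* {A, N}.
For every A with A ⇒* B via unit rules, add B's non-unit alternatives to A; then delete every rule of the form X → Y.

S ::= a c | d A | b d | d; A ::= b d; N ::= b d | d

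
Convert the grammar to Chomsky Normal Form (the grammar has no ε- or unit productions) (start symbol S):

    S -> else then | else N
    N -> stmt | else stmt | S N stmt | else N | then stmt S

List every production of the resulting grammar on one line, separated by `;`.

Introduce a nonterminal for each terminal appearing in a rule of length ≥ 2: X1 → else, X2 → then, X3 → stmt.
Binarize each right-hand side of length ≥ 3 by chaining fresh nonterminals (Y1, Y2, …): affected rules were N → S N X3; N → X2 X3 S.

S -> X1 X2 | X1 N; N -> stmt | X1 X3 | S Y1 | X1 N | X2 Y2; X1 -> else; X2 -> then; X3 -> stmt; Y1 -> N X3; Y2 -> X3 S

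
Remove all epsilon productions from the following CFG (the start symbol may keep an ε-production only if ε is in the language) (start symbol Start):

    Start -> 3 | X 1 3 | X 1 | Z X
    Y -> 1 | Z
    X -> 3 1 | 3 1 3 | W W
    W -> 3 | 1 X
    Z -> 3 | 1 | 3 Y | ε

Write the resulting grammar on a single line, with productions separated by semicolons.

The nullable symbols are {Y, Z}.
ε ∉ L(G), so no ε-production is kept.
Add the nullable-subset variants: Start → Z X gives Z X | X.

Start -> 3 | X 1 3 | X 1 | Z X | X; Y -> 1 | Z; X -> 3 1 | 3 1 3 | W W; W -> 3 | 1 X; Z -> 3 | 1 | 3 Y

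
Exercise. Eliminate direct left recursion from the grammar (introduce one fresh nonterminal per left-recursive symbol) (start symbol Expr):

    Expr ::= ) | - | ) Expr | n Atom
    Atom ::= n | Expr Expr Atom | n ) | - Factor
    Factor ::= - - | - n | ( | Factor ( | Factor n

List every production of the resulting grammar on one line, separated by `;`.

Directly left-recursive nonterminal: Factor.
For Factor: α = {(, n}, β = {- -, - n, (}. Rewrite as Factor → β Factor1 and Factor1 → α Factor1 | ε.

Expr ::= ) | - | ) Expr | n Atom; Atom ::= n | Expr Expr Atom | n ) | - Factor; Factor ::= - - Factor1 | - n Factor1 | ( Factor1; Factor1 ::= ( Factor1 | n Factor1 | ε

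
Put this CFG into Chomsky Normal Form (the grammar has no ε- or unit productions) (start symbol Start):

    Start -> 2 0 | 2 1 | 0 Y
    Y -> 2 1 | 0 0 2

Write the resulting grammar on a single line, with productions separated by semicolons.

Introduce a nonterminal for each terminal appearing in a rule of length ≥ 2: X1 → 2, X2 → 0, X3 → 1.
Binarize each right-hand side of length ≥ 3 by chaining fresh nonterminals (Y1, Y2, …): affected rules were Y → X2 X2 X1.

Start -> X1 X2 | X1 X3 | X2 Y; Y -> X1 X3 | X2 Y1; X1 -> 2; X2 -> 0; X3 -> 1; Y1 -> X2 X1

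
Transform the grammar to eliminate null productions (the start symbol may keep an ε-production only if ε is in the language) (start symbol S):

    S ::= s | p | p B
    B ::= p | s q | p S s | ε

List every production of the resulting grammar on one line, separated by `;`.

The nullable symbols are {B}.
ε ∉ L(G), so no ε-production is kept.

S ::= s | p | p B; B ::= p | s q | p S s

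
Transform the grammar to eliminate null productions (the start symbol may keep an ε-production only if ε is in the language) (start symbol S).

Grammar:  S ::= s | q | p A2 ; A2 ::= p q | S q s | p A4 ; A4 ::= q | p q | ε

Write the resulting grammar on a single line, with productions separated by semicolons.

Nullable nonterminals: {A4}.
ε ∉ L(G), so no ε-production is kept.
Expand every rule over subsets of its nullable positions: A2 → p A4 gives p A4 | p.

S ::= s | q | p A2; A2 ::= p q | S q s | p A4 | p; A4 ::= q | p q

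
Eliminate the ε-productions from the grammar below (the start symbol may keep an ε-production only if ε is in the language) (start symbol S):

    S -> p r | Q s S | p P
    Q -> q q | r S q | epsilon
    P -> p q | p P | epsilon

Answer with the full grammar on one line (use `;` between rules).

S -> p r | Q s S | s S | p P | p; Q -> q q | r S q; P -> p q | p P | p

The nullable symbols are {P, Q}.
ε ∉ L(G), so no ε-production is kept.
Expand every rule over subsets of its nullable positions: S → Q s S gives Q s S | s S. S → p P gives p P | p. P → p P gives p P | p.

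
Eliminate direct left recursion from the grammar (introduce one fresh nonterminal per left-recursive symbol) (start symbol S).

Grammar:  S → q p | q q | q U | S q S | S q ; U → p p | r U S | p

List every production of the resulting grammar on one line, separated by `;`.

S → q p S' | q q S' | q U S'; U → p p | r U S | p; S' → q S S' | q S' | epsilon

S is directly left-recursive.
For S: α = {q S, q}, β = {q p, q q, q U}. Rewrite as S → β S' and S' → α S' | ε.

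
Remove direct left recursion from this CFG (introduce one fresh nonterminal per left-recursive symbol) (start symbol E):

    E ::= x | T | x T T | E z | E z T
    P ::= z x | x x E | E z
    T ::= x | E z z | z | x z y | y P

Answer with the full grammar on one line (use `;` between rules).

E ::= x E' | T E' | x T T E'; P ::= z x | x x E | E z; T ::= x | E z z | z | x z y | y P; E' ::= z E' | z T E' | ε

E is directly left-recursive.
For E: α = {z, z T}, β = {x, T, x T T}. Rewrite as E → β E' and E' → α E' | ε.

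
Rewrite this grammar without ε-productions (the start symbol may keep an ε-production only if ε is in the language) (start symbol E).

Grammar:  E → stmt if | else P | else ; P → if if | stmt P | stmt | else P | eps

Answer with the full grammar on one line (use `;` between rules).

E → stmt if | else P | else; P → if if | stmt P | stmt | else P | else

Nullable nonterminals: {P}.
ε ∉ L(G), so no ε-production is kept.
For each production, add variants omitting each subset of nullable occurrences: E → else P gives else P | else. P → stmt P gives stmt P | stmt. P → else P gives else P | else.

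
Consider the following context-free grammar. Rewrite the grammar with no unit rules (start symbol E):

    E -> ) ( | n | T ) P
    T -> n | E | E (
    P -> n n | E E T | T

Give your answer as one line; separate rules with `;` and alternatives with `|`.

Unit pairs: P ⇒* {E, T}; T ⇒* {E}.
For each unit pair (A, B), copy every non-unit production of B to A, then drop all unit productions.

E -> ) ( | n | T ) P; T -> ) ( | n | T ) P | E (; P -> ) ( | n | T ) P | n n | E E T | E (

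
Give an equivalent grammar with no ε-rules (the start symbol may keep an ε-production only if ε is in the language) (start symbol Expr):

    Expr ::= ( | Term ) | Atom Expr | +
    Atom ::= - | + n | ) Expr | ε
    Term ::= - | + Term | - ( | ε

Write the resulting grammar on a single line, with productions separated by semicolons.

Expr ::= ( | Term ) | ) | Atom Expr | +; Atom ::= - | + n | ) Expr; Term ::= - | + Term | + | - (

Nullable nonterminals: {Atom, Term}.
ε ∉ L(G), so no ε-production is kept.
For each production, add variants omitting each subset of nullable occurrences: Expr → Term ) gives Term ) | ). Term → + Term gives + Term | +.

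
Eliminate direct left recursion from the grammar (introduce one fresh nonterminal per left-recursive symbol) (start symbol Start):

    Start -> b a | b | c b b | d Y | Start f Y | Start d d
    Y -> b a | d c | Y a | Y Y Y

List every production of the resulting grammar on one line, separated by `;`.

Left recursion appears on Start, Y.
For Start: α = {f Y, d d}, β = {b a, b, c b b, d Y}. Rewrite as Start → β Start1 and Start1 → α Start1 | ε.
For Y: α = {a, Y Y}, β = {b a, d c}. Rewrite as Y → β Y1 and Y1 → α Y1 | ε.

Start -> b a Start1 | b Start1 | c b b Start1 | d Y Start1; Y -> b a Y1 | d c Y1; Start1 -> f Y Start1 | d d Start1 | ε; Y1 -> a Y1 | Y Y Y1 | ε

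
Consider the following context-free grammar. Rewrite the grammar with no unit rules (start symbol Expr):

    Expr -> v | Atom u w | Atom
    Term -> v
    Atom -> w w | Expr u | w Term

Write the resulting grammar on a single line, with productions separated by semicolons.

Expr -> w w | Expr u | w Term | v | Atom u w; Term -> v; Atom -> w w | Expr u | w Term

Unit pairs: Expr ⇒* {Atom}.
For every A with A ⇒* B via unit rules, add B's non-unit alternatives to A; then delete every rule of the form X → Y.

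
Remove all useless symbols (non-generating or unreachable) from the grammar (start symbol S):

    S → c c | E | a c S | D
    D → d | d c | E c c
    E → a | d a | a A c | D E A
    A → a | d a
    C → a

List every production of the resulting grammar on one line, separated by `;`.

S → c c | E | a c S | D; D → d | d c | E c c; E → a | d a | a A c | D E A; A → a | d a

Generating nonterminals: {A, C, D, E, S}.
Reachable from S after that: {A, D, E, S}.
Removed useless symbols: {C} and every production mentioning them.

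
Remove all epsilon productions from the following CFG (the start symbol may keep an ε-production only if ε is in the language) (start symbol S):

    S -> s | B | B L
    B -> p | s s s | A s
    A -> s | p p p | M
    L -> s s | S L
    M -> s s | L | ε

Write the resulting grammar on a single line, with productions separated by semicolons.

The nullable symbols are {A, M}.
ε ∉ L(G), so no ε-production is kept.
Add the nullable-subset variants: B → A s gives A s | s.

S -> s | B | B L; B -> p | s s s | A s | s; A -> s | p p p | M; L -> s s | S L; M -> s s | L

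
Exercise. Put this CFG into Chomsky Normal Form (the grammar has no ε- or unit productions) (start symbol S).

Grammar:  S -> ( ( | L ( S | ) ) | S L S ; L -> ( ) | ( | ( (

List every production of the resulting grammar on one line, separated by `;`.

S -> X1 X1 | L Y1 | X2 X2 | S Y2; L -> X1 X2 | ( | X1 X1; X1 -> (; X2 -> ); Y1 -> X1 S; Y2 -> L S

Introduce a nonterminal for each terminal appearing in a rule of length ≥ 2: X1 → (, X2 → ).
Binarize each right-hand side of length ≥ 3 by chaining fresh nonterminals (Y1, Y2, …): affected rules were S → L X1 S; S → S L S.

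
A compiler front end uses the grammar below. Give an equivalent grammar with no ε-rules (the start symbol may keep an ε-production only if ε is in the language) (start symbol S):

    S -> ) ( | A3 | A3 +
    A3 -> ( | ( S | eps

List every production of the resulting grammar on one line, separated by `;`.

S -> ) ( | A3 | A3 + | + | ε; A3 -> ( | ( S

Nullable set = {A3, S}.
ε ∈ L(G) since S is nullable, so keep S → ε.
Expand every rule over subsets of its nullable positions: S → A3 + gives A3 + | +.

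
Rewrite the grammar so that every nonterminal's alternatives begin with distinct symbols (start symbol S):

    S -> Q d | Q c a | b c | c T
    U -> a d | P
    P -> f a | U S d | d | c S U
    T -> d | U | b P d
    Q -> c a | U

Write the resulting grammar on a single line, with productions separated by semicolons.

S -> b c | c T | Q S'; U -> a d | P; P -> f a | U S d | d | c S U; T -> d | U | b P d; Q -> c a | U; S' -> d | c a

S has alternatives sharing prefix 'Q': factor to S → Q S' with S' → d | c a.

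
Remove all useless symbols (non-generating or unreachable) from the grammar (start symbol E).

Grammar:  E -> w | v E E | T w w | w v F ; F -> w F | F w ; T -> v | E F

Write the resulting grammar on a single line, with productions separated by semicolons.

E -> w | v E E | T w w; T -> v

Generating nonterminals: {E, T}.
Reachable from E after that: {E, T}.
Removed useless symbols: {F} and every production mentioning them.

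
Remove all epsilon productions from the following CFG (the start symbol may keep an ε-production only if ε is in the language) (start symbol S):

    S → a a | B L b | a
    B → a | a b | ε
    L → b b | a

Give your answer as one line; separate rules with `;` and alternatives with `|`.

Nullable set = {B}.
ε ∉ L(G), so no ε-production is kept.
Add the nullable-subset variants: S → B L b gives B L b | L b.

S → a a | B L b | L b | a; B → a | a b; L → b b | a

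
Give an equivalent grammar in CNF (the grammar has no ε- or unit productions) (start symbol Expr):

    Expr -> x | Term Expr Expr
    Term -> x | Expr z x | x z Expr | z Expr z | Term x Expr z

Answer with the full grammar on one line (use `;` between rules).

Expr -> x | Term Y1; Term -> x | Expr Y2 | X2 Y3 | X1 Y4 | Term Y5; X1 -> z; X2 -> x; Y1 -> Expr Expr; Y2 -> X1 X2; Y3 -> X1 Expr; Y4 -> Expr X1; Y5 -> X2 Y6; Y6 -> Expr X1

Introduce a nonterminal for each terminal appearing in a rule of length ≥ 2: X1 → z, X2 → x.
Binarize each right-hand side of length ≥ 3 by chaining fresh nonterminals (Y1, Y2, …): affected rules were Expr → Term Expr Expr; Term → Expr X1 X2; Term → X2 X1 Expr; Term → X1 Expr X1.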